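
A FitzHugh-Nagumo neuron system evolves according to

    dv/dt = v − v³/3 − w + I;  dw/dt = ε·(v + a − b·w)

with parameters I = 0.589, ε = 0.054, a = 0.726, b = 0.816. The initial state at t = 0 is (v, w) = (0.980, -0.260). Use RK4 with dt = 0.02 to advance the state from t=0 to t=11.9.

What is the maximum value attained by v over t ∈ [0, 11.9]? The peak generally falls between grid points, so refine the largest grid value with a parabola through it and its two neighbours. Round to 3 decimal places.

t=0.000: state=(0.980, -0.260)
step 1 (dt=0.02): k1=(1.515, 0.104), k2=(1.515, 0.104), k3=(1.515, 0.104), k4=(1.513, 0.105); state += dt/6·(k1+2k2+2k3+k4)
t=0.020: state=(1.010, -0.258)
t=0.040: state=(1.041, -0.256)
t=0.060: state=(1.071, -0.254)
continuing one RK4 step at a time; state shown every 25 steps (Δt=0.5):
t=0.500: state=(1.637, -0.199)
t=1.000: state=(1.924, -0.127)
t=1.500: state=(1.983, -0.053)
t=2.000: state=(1.978, 0.021)
t=2.500: state=(1.957, 0.092)
t=3.000: state=(1.934, 0.162)
t=3.500: state=(1.909, 0.229)
t=4.000: state=(1.884, 0.294)
t=4.500: state=(1.859, 0.357)
t=5.000: state=(1.834, 0.418)
t=5.500: state=(1.808, 0.477)
t=6.000: state=(1.783, 0.534)
t=6.500: state=(1.757, 0.589)
t=7.000: state=(1.732, 0.642)
t=7.500: state=(1.706, 0.693)
t=8.000: state=(1.679, 0.743)
t=8.500: state=(1.653, 0.790)
t=9.000: state=(1.626, 0.836)
t=9.500: state=(1.599, 0.880)
t=10.000: state=(1.571, 0.923)
t=10.500: state=(1.543, 0.964)
t=11.000: state=(1.515, 1.003)
t=11.500: state=(1.485, 1.041)
t=11.900: state=(1.462, 1.070)
largest grid value and its neighbours: v(1.620)=1.98487, v(1.640)=1.98488, v(1.660)=1.98484
parabola through these three points peaks at t≈1.634 with v≈1.98488

max v = 1.985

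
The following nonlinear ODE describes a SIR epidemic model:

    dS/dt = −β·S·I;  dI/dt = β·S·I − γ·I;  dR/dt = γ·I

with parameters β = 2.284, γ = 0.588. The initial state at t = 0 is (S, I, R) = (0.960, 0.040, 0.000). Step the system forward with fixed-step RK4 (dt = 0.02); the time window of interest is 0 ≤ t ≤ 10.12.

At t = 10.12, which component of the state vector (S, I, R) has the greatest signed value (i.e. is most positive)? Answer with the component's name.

largest component: R

t=0.000: state=(0.960, 0.040, 0.000)
step 1 (dt=0.02): k1=(-0.088, 0.064, 0.024), k2=(-0.089, 0.065, 0.024), k3=(-0.089, 0.065, 0.024), k4=(-0.090, 0.066, 0.024); state += dt/6·(k1+2k2+2k3+k4)
t=0.020: state=(0.958, 0.041, 0.000)
t=0.040: state=(0.956, 0.043, 0.001)
t=0.060: state=(0.954, 0.044, 0.001)
continuing one RK4 step at a time; state shown every 25 steps (Δt=0.5):
t=0.500: state=(0.896, 0.086, 0.018)
t=1.000: state=(0.777, 0.168, 0.054)
t=1.500: state=(0.603, 0.277, 0.120)
t=2.000: state=(0.415, 0.369, 0.216)
t=2.500: state=(0.266, 0.404, 0.331)
t=3.000: state=(0.169, 0.384, 0.448)
t=3.500: state=(0.112, 0.335, 0.554)
t=4.000: state=(0.079, 0.278, 0.644)
t=4.500: state=(0.059, 0.224, 0.717)
t=5.000: state=(0.047, 0.177, 0.776)
t=5.500: state=(0.039, 0.139, 0.822)
t=6.000: state=(0.034, 0.108, 0.858)
t=6.500: state=(0.031, 0.083, 0.886)
t=7.000: state=(0.028, 0.064, 0.908)
t=7.500: state=(0.027, 0.049, 0.924)
t=8.000: state=(0.025, 0.038, 0.937)
t=8.500: state=(0.024, 0.029, 0.947)
t=9.000: state=(0.024, 0.022, 0.954)
t=9.500: state=(0.023, 0.017, 0.960)
t=10.000: state=(0.023, 0.013, 0.964)
t=10.120: state=(0.023, 0.012, 0.965)
compare at T: S=0.023, I=0.012, R=0.965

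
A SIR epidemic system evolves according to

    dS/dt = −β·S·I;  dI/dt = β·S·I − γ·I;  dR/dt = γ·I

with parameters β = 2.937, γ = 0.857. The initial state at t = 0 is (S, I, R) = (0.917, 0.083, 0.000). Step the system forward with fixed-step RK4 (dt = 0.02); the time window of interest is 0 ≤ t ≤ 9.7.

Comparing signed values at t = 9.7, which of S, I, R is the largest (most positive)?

largest component: R

t=0.000: state=(0.917, 0.083, 0.000)
step 1 (dt=0.02): k1=(-0.224, 0.152, 0.071), k2=(-0.227, 0.155, 0.072), k3=(-0.227, 0.155, 0.072), k4=(-0.231, 0.157, 0.074); state += dt/6·(k1+2k2+2k3+k4)
t=0.020: state=(0.912, 0.086, 0.001)
t=0.040: state=(0.908, 0.089, 0.003)
t=0.060: state=(0.903, 0.093, 0.005)
continuing one RK4 step at a time; state shown every 25 steps (Δt=0.5):
t=0.500: state=(0.757, 0.187, 0.056)
t=1.000: state=(0.523, 0.313, 0.164)
t=1.500: state=(0.312, 0.373, 0.314)
t=2.000: state=(0.182, 0.346, 0.471)
t=2.500: state=(0.115, 0.279, 0.606)
t=3.000: state=(0.080, 0.209, 0.710)
t=3.500: state=(0.062, 0.151, 0.787)
t=4.000: state=(0.051, 0.107, 0.842)
t=4.500: state=(0.045, 0.075, 0.880)
t=5.000: state=(0.041, 0.052, 0.907)
t=5.500: state=(0.038, 0.036, 0.926)
t=6.000: state=(0.037, 0.025, 0.939)
t=6.500: state=(0.036, 0.017, 0.947)
t=7.000: state=(0.035, 0.012, 0.953)
t=7.500: state=(0.034, 0.008, 0.958)
t=8.000: state=(0.034, 0.005, 0.960)
t=8.500: state=(0.034, 0.004, 0.962)
t=9.000: state=(0.034, 0.003, 0.964)
t=9.500: state=(0.034, 0.002, 0.965)
t=9.700: state=(0.034, 0.002, 0.965)
compare at T: S=0.034, I=0.002, R=0.965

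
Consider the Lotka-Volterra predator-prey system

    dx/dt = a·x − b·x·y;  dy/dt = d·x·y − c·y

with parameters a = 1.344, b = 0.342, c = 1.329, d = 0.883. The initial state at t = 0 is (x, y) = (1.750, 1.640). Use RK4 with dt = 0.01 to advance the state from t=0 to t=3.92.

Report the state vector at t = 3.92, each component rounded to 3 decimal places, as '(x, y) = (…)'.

t=0.000: state=(1.750, 1.640)
step 1 (dt=0.01): k1=(1.370, 0.355), k2=(1.375, 0.365), k3=(1.375, 0.365), k4=(1.379, 0.375); state += dt/6·(k1+2k2+2k3+k4)
t=0.010: state=(1.764, 1.644)
t=0.020: state=(1.778, 1.648)
t=0.030: state=(1.791, 1.652)
continuing one RK4 step at a time; state shown every 20 steps (Δt=0.2):
t=0.200: state=(2.040, 1.756)
t=0.400: state=(2.350, 1.983)
t=0.600: state=(2.653, 2.366)
t=0.800: state=(2.896, 2.964)
t=1.000: state=(3.008, 3.837)
t=1.200: state=(2.915, 4.980)
t=1.400: state=(2.599, 6.230)
t=1.600: state=(2.138, 7.265)
t=1.800: state=(1.666, 7.788)
t=2.000: state=(1.279, 7.731)
t=2.200: state=(1.001, 7.236)
t=2.400: state=(0.818, 6.505)
t=2.600: state=(0.705, 5.700)
t=2.800: state=(0.642, 4.918)
t=3.000: state=(0.615, 4.210)
t=3.200: state=(0.616, 3.597)
t=3.400: state=(0.642, 3.080)
t=3.600: state=(0.691, 2.655)
t=3.800: state=(0.763, 2.313)
t=3.920: state=(0.818, 2.144)

(x, y) = (0.818, 2.144)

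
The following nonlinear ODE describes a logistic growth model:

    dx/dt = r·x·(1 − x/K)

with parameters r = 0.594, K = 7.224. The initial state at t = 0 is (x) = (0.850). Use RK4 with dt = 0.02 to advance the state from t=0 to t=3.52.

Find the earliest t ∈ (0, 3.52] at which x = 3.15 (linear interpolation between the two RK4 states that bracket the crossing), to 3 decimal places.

t=0.000: state=(0.850)
step 1 (dt=0.02): k1=(0.445), k2=(0.448), k3=(0.448), k4=(0.450); state += dt/6·(k1+2k2+2k3+k4)
t=0.020: state=(0.859)
t=0.040: state=(0.868)
t=0.060: state=(0.877)
continuing one RK4 step at a time; state shown every 10 steps (Δt=0.2):
t=0.200: state=(0.943)
t=0.400: state=(1.045)
t=0.600: state=(1.156)
t=0.800: state=(1.276)
t=1.000: state=(1.405)
t=1.200: state=(1.545)
t=1.400: state=(1.694)
t=1.600: state=(1.853)
t=1.800: state=(2.021)
t=2.000: state=(2.199)
t=2.200: state=(2.384)
t=2.400: state=(2.578)
t=2.600: state=(2.778)
t=2.800: state=(2.984)
t=2.940: state=(3.130)
next step: t=2.960: state=(3.151) — x has crossed 3.15
linear interpolation between t=2.940 (3.13018) and t=2.960 (3.15127) → t≈2.959

t = 2.959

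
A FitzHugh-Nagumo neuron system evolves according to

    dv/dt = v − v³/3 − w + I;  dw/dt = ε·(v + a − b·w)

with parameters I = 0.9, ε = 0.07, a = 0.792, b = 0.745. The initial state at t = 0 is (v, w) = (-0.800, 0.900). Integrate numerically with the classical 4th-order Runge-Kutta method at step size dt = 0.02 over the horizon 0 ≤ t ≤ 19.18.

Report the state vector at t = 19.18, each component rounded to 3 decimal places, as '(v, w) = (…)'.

(v, w) = (1.903, 0.553)

t=0.000: state=(-0.800, 0.900)
step 1 (dt=0.02): k1=(-0.629, -0.047), k2=(-0.631, -0.048), k3=(-0.631, -0.048), k4=(-0.633, -0.048); state += dt/6·(k1+2k2+2k3+k4)
t=0.020: state=(-0.813, 0.899)
t=0.040: state=(-0.825, 0.898)
t=0.060: state=(-0.838, 0.897)
continuing one RK4 step at a time; state shown every 50 steps (Δt=1):
t=1.000: state=(-1.389, 0.832)
t=2.000: state=(-1.607, 0.740)
t=3.000: state=(-1.609, 0.646)
t=4.000: state=(-1.564, 0.559)
t=5.000: state=(-1.509, 0.480)
t=6.000: state=(-1.451, 0.408)
t=7.000: state=(-1.391, 0.345)
t=8.000: state=(-1.328, 0.288)
t=9.000: state=(-1.262, 0.239)
t=10.000: state=(-1.191, 0.198)
t=11.000: state=(-1.112, 0.163)
t=12.000: state=(-1.022, 0.136)
t=13.000: state=(-0.913, 0.117)
t=14.000: state=(-0.766, 0.108)
t=15.000: state=(-0.536, 0.111)
t=16.000: state=(-0.077, 0.136)
t=17.000: state=(0.987, 0.211)
t=18.000: state=(1.854, 0.358)
t=19.000: state=(1.911, 0.524)
t=19.180: state=(1.903, 0.553)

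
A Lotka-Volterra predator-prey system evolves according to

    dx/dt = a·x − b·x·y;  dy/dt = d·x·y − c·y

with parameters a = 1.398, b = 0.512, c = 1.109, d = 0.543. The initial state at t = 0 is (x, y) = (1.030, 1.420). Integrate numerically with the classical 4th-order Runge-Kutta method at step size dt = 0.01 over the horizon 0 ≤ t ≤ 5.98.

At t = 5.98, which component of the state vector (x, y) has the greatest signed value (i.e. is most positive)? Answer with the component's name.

t=0.000: state=(1.030, 1.420)
step 1 (dt=0.01): k1=(0.691, -0.781), k2=(0.695, -0.776), k3=(0.695, -0.776), k4=(0.700, -0.771); state += dt/6·(k1+2k2+2k3+k4)
t=0.010: state=(1.037, 1.412)
t=0.020: state=(1.044, 1.405)
t=0.030: state=(1.051, 1.397)
continuing one RK4 step at a time; state shown every 20 steps (Δt=0.2):
t=0.200: state=(1.187, 1.283)
t=0.400: state=(1.384, 1.181)
t=0.600: state=(1.628, 1.114)
t=0.800: state=(1.925, 1.081)
t=1.000: state=(2.279, 1.088)
t=1.200: state=(2.690, 1.141)
t=1.400: state=(3.150, 1.254)
t=1.600: state=(3.630, 1.452)
t=1.800: state=(4.076, 1.769)
t=2.000: state=(4.395, 2.248)
t=2.200: state=(4.469, 2.922)
t=2.400: state=(4.202, 3.761)
t=2.600: state=(3.616, 4.617)
t=2.800: state=(2.876, 5.264)
t=3.000: state=(2.180, 5.543)
t=3.200: state=(1.638, 5.455)
t=3.400: state=(1.259, 5.107)
t=3.600: state=(1.011, 4.623)
t=3.800: state=(0.856, 4.096)
t=4.000: state=(0.764, 3.581)
t=4.200: state=(0.718, 3.108)
t=4.400: state=(0.706, 2.689)
t=4.600: state=(0.723, 2.327)
t=4.800: state=(0.765, 2.021)
t=5.000: state=(0.834, 1.765)
t=5.200: state=(0.931, 1.556)
t=5.400: state=(1.060, 1.388)
t=5.600: state=(1.224, 1.259)
t=5.800: state=(1.431, 1.164)
t=5.980: state=(1.657, 1.108)
compare at T: x=1.657, y=1.108

largest component: x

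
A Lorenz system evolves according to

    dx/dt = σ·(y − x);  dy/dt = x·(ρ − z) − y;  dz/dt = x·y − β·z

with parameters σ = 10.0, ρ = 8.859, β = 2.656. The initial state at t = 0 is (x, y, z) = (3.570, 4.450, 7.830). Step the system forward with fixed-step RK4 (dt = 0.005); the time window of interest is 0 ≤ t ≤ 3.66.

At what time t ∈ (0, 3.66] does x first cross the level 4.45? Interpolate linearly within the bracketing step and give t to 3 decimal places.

t=0.000: state=(3.570, 4.450, 7.830)
step 1 (dt=0.005): k1=(8.800, -0.776, -4.910), k2=(8.561, -0.708, -4.786), k3=(8.568, -0.710, -4.789), k4=(8.336, -0.642, -4.669); state += dt/6·(k1+2k2+2k3+k4)
t=0.005: state=(3.613, 4.446, 7.806)
t=0.010: state=(3.653, 4.444, 7.783)
t=0.015: state=(3.692, 4.441, 7.762)
continuing one RK4 step at a time; state shown every 40 steps (Δt=0.2):
t=0.200: state=(4.394, 4.608, 7.479)
t=0.225: state=(4.446, 4.644, 7.493)
next step: t=0.230: state=(4.456, 4.651, 7.497) — x has crossed 4.45
linear interpolation between t=0.225 (4.44565) and t=0.230 (4.45551) → t≈0.227

t = 0.227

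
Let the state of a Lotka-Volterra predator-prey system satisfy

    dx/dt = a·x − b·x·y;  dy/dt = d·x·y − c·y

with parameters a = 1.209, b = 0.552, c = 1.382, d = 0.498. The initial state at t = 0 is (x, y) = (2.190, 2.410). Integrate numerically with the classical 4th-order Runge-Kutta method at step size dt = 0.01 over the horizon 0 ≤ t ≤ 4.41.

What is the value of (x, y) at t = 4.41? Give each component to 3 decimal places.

t=0.000: state=(2.190, 2.410)
step 1 (dt=0.01): k1=(-0.266, -0.702), k2=(-0.261, -0.703), k3=(-0.261, -0.703), k4=(-0.257, -0.703); state += dt/6·(k1+2k2+2k3+k4)
t=0.010: state=(2.187, 2.403)
t=0.020: state=(2.185, 2.396)
t=0.030: state=(2.182, 2.389)
continuing one RK4 step at a time; state shown every 20 steps (Δt=0.2):
t=0.200: state=(2.154, 2.269)
t=0.400: state=(2.152, 2.132)
t=0.600: state=(2.181, 2.006)
t=0.800: state=(2.240, 1.896)
t=1.000: state=(2.326, 1.805)
t=1.200: state=(2.437, 1.735)
t=1.400: state=(2.570, 1.689)
t=1.600: state=(2.720, 1.667)
t=1.800: state=(2.882, 1.671)
t=2.000: state=(3.047, 1.703)
t=2.200: state=(3.206, 1.763)
t=2.400: state=(3.345, 1.854)
t=2.600: state=(3.449, 1.973)
t=2.800: state=(3.506, 2.117)
t=3.000: state=(3.503, 2.278)
t=3.200: state=(3.438, 2.443)
t=3.400: state=(3.315, 2.594)
t=3.600: state=(3.148, 2.716)
t=3.800: state=(2.957, 2.792)
t=4.000: state=(2.762, 2.816)
t=4.200: state=(2.580, 2.786)
t=4.400: state=(2.425, 2.711)
t=4.410: state=(2.418, 2.706)

(x, y) = (2.418, 2.706)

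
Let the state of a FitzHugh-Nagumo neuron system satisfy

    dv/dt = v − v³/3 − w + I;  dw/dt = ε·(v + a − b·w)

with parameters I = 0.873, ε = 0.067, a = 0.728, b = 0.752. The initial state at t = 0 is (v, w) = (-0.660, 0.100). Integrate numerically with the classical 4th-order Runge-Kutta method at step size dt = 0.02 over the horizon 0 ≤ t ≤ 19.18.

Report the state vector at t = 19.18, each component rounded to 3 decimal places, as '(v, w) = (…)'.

t=0.000: state=(-0.660, 0.100)
step 1 (dt=0.02): k1=(0.209, -0.000), k2=(0.210, -0.000), k3=(0.210, -0.000), k4=(0.211, -0.000); state += dt/6·(k1+2k2+2k3+k4)
t=0.020: state=(-0.656, 0.100)
t=0.040: state=(-0.652, 0.100)
t=0.060: state=(-0.647, 0.100)
continuing one RK4 step at a time; state shown every 50 steps (Δt=1):
t=1.000: state=(-0.366, 0.108)
t=2.000: state=(0.305, 0.145)
t=3.000: state=(1.526, 0.246)
t=4.000: state=(1.916, 0.399)
t=5.000: state=(1.894, 0.552)
t=6.000: state=(1.840, 0.694)
t=7.000: state=(1.782, 0.826)
t=8.000: state=(1.724, 0.948)
t=9.000: state=(1.665, 1.059)
t=10.000: state=(1.605, 1.162)
t=11.000: state=(1.543, 1.255)
t=12.000: state=(1.479, 1.340)
t=13.000: state=(1.412, 1.416)
t=14.000: state=(1.341, 1.484)
t=15.000: state=(1.264, 1.543)
t=16.000: state=(1.180, 1.595)
t=17.000: state=(1.083, 1.638)
t=18.000: state=(0.965, 1.672)
t=19.000: state=(0.806, 1.696)
t=19.180: state=(0.770, 1.699)

(v, w) = (0.770, 1.699)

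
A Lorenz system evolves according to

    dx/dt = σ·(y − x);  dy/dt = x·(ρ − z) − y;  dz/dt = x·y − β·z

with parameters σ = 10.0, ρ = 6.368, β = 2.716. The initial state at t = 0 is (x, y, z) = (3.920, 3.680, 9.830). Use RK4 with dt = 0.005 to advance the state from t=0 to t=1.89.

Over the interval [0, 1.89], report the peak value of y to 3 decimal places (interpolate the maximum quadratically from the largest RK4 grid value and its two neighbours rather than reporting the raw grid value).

t=0.000: state=(3.920, 3.680, 9.830)
step 1 (dt=0.005): k1=(-2.400, -17.251, -12.273), k2=(-2.771, -17.067, -12.380), k3=(-2.757, -17.063, -12.381), k4=(-3.115, -16.876, -12.489); state += dt/6·(k1+2k2+2k3+k4)
t=0.005: state=(3.906, 3.595, 9.768)
t=0.010: state=(3.889, 3.511, 9.705)
t=0.015: state=(3.869, 3.430, 9.641)
continuing one RK4 step at a time; state shown every 20 steps (Δt=0.1):
t=0.100: state=(3.241, 2.365, 8.424)
t=0.200: state=(2.444, 1.786, 6.919)
t=0.300: state=(1.960, 1.641, 5.593)
t=0.400: state=(1.778, 1.718, 4.532)
t=0.500: state=(1.815, 1.938, 3.738)
t=0.600: state=(2.014, 2.284, 3.202)
t=0.700: state=(2.352, 2.757, 2.922)
t=0.800: state=(2.819, 3.346, 2.922)
t=0.900: state=(3.394, 4.006, 3.235)
t=1.000: state=(4.013, 4.621, 3.880)
t=1.100: state=(4.558, 5.013, 4.791)
t=1.200: state=(4.870, 5.021, 5.751)
t=1.300: state=(4.844, 4.647, 6.459)
t=1.400: state=(4.517, 4.089, 6.716)
t=1.500: state=(4.052, 3.580, 6.548)
t=1.600: state=(3.621, 3.246, 6.125)
t=1.700: state=(3.321, 3.100, 5.622)
t=1.800: state=(3.177, 3.108, 5.161)
t=1.890: state=(3.169, 3.216, 4.839)
largest grid value and its neighbours: y(1.145)=5.06873, y(1.150)=5.06968, y(1.155)=5.06956
parabola through these three points peaks at t≈1.152 with y≈5.06976

max y = 5.070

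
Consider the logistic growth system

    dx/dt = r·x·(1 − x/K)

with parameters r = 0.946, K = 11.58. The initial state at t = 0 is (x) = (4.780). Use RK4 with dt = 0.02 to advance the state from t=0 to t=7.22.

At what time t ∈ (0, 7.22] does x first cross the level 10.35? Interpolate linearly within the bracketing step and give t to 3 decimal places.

t = 2.624

t=0.000: state=(4.780)
step 1 (dt=0.02): k1=(2.655), k2=(2.660), k3=(2.660), k4=(2.664); state += dt/6·(k1+2k2+2k3+k4)
t=0.020: state=(4.833)
t=0.040: state=(4.887)
t=0.060: state=(4.940)
continuing one RK4 step at a time; state shown every 25 steps (Δt=0.5):
t=0.500: state=(6.138)
t=1.000: state=(7.460)
t=1.500: state=(8.615)
t=2.000: state=(9.535)
t=2.500: state=(10.215)
t=2.620: state=(10.346)
next step: t=2.640: state=(10.366) — x has crossed 10.35
linear interpolation between t=2.620 (10.34567) and t=2.640 (10.36638) → t≈2.624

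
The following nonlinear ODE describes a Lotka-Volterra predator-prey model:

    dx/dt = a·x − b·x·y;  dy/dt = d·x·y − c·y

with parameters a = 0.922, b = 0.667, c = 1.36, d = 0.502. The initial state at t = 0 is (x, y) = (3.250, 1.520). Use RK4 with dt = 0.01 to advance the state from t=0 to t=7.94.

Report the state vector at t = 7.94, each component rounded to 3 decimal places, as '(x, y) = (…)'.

(x, y) = (2.194, 1.395)

t=0.000: state=(3.250, 1.520)
step 1 (dt=0.01): k1=(-0.298, 0.413), k2=(-0.303, 0.412), k3=(-0.303, 0.412), k4=(-0.307, 0.411); state += dt/6·(k1+2k2+2k3+k4)
t=0.010: state=(3.247, 1.524)
t=0.020: state=(3.244, 1.528)
t=0.030: state=(3.241, 1.532)
continuing one RK4 step at a time; state shown every 50 steps (Δt=0.5):
t=0.500: state=(3.008, 1.695)
t=1.000: state=(2.674, 1.752)
t=1.500: state=(2.387, 1.672)
t=2.000: state=(2.225, 1.507)
t=2.500: state=(2.200, 1.327)
t=3.000: state=(2.301, 1.179)
t=3.500: state=(2.503, 1.090)
t=4.000: state=(2.775, 1.070)
t=4.500: state=(3.057, 1.127)
t=5.000: state=(3.259, 1.265)
t=5.500: state=(3.282, 1.464)
t=6.000: state=(3.089, 1.656)
t=6.500: state=(2.765, 1.751)
t=7.000: state=(2.454, 1.705)
t=7.500: state=(2.255, 1.556)
t=7.940: state=(2.194, 1.395)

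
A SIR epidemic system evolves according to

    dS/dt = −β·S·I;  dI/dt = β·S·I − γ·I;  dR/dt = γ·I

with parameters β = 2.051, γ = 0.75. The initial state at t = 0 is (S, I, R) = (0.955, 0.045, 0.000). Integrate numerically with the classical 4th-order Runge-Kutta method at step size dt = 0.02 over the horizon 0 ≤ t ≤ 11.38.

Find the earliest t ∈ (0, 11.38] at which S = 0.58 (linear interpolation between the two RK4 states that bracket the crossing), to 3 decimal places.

t = 1.861

t=0.000: state=(0.955, 0.045, 0.000)
step 1 (dt=0.02): k1=(-0.088, 0.054, 0.034), k2=(-0.089, 0.055, 0.034), k3=(-0.089, 0.055, 0.034), k4=(-0.090, 0.056, 0.035); state += dt/6·(k1+2k2+2k3+k4)
t=0.020: state=(0.953, 0.046, 0.001)
t=0.040: state=(0.951, 0.047, 0.001)
t=0.060: state=(0.950, 0.048, 0.002)
continuing one RK4 step at a time; state shown every 25 steps (Δt=0.5):
t=0.500: state=(0.897, 0.080, 0.023)
t=1.000: state=(0.805, 0.132, 0.062)
t=1.500: state=(0.681, 0.195, 0.124)
t=1.860: state=(0.580, 0.238, 0.182)
next step: t=1.880: state=(0.575, 0.240, 0.186) — S has crossed 0.58
linear interpolation between t=1.860 (0.58031) and t=1.880 (0.57466) → t≈1.861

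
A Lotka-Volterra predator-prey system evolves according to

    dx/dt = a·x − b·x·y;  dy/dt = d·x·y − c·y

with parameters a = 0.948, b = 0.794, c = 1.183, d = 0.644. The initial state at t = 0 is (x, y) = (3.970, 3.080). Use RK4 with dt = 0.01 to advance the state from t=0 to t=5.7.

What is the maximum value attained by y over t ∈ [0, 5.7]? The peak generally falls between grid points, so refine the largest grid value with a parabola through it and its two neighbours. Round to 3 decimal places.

t=0.000: state=(3.970, 3.080)
step 1 (dt=0.01): k1=(-5.945, 4.231), k2=(-5.967, 4.201), k3=(-5.966, 4.200), k4=(-5.986, 4.169); state += dt/6·(k1+2k2+2k3+k4)
t=0.010: state=(3.910, 3.122)
t=0.020: state=(3.850, 3.163)
t=0.030: state=(3.790, 3.204)
continuing one RK4 step at a time; state shown every 20 steps (Δt=0.2):
t=0.200: state=(2.775, 3.751)
t=0.400: state=(1.807, 3.962)
t=0.600: state=(1.177, 3.777)
t=0.800: state=(0.804, 3.380)
t=1.000: state=(0.590, 2.915)
t=1.200: state=(0.465, 2.461)
t=1.400: state=(0.393, 2.052)
t=1.600: state=(0.353, 1.699)
t=1.800: state=(0.334, 1.401)
t=2.000: state=(0.330, 1.154)
t=2.200: state=(0.338, 0.951)
t=2.400: state=(0.356, 0.785)
t=2.600: state=(0.384, 0.650)
t=2.800: state=(0.422, 0.540)
t=3.000: state=(0.472, 0.451)
t=3.200: state=(0.534, 0.380)
t=3.400: state=(0.611, 0.323)
t=3.600: state=(0.704, 0.277)
t=3.800: state=(0.817, 0.241)
t=4.000: state=(0.952, 0.213)
t=4.200: state=(1.115, 0.192)
t=4.400: state=(1.308, 0.177)
t=4.600: state=(1.539, 0.168)
t=4.800: state=(1.812, 0.165)
t=5.000: state=(2.133, 0.167)
t=5.200: state=(2.509, 0.178)
t=5.400: state=(2.944, 0.200)
t=5.600: state=(3.438, 0.237)
t=5.700: state=(3.705, 0.266)
largest grid value and its neighbours: y(0.380)=3.96193, y(0.390)=3.96271, y(0.400)=3.96245
parabola through these three points peaks at t≈0.393 with y≈3.96274

max y = 3.963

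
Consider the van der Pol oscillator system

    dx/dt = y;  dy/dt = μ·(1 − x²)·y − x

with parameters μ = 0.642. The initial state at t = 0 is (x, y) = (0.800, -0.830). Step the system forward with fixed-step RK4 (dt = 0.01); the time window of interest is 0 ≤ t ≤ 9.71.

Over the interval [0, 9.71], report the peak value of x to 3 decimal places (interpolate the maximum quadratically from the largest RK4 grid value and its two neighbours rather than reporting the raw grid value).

t=0.000: state=(0.800, -0.830)
step 1 (dt=0.01): k1=(-0.830, -0.992), k2=(-0.835, -0.992), k3=(-0.835, -0.992), k4=(-0.840, -0.993); state += dt/6·(k1+2k2+2k3+k4)
t=0.010: state=(0.792, -0.840)
t=0.020: state=(0.783, -0.850)
t=0.030: state=(0.775, -0.860)
continuing one RK4 step at a time; state shown every 50 steps (Δt=0.5):
t=0.500: state=(0.257, -1.348)
t=1.000: state=(-0.535, -1.759)
t=1.500: state=(-1.352, -1.306)
t=2.000: state=(-1.722, -0.187)
t=2.500: state=(-1.615, 0.539)
t=3.000: state=(-1.227, 1.002)
t=3.500: state=(-0.603, 1.523)
t=4.000: state=(0.319, 2.145)
t=4.500: state=(1.388, 1.832)
t=5.000: state=(1.932, 0.348)
t=5.500: state=(1.863, -0.502)
t=6.000: state=(1.500, -0.923)
t=6.500: state=(0.936, -1.356)
t=7.000: state=(0.108, -1.987)
t=7.500: state=(-1.005, -2.267)
t=8.000: state=(-1.853, -0.924)
t=8.500: state=(-1.976, 0.269)
t=9.000: state=(-1.700, 0.776)
t=9.500: state=(-1.219, 1.159)
t=9.710: state=(-0.955, 1.356)
largest grid value and its neighbours: x(5.150)=1.95805, x(5.160)=1.95805, x(5.170)=1.95785
parabola through these three points peaks at t≈5.155 with x≈1.95807

max x = 1.958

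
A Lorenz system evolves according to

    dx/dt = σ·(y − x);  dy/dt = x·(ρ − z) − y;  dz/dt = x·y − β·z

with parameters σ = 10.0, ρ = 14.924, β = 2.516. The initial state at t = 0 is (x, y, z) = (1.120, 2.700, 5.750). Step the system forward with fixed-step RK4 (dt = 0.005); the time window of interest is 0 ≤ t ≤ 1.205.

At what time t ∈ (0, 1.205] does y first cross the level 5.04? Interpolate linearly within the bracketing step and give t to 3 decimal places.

t = 0.137

t=0.000: state=(1.120, 2.700, 5.750)
step 1 (dt=0.005): k1=(15.800, 7.575, -11.443), k2=(15.594, 7.951, -11.242), k3=(15.609, 7.945, -11.244), k4=(15.417, 8.318, -11.043); state += dt/6·(k1+2k2+2k3+k4)
t=0.005: state=(1.198, 2.740, 5.694)
t=0.010: state=(1.274, 2.783, 5.640)
t=0.015: state=(1.349, 2.830, 5.587)
continuing one RK4 step at a time; state shown every 10 steps (Δt=0.05):
t=0.050: state=(1.849, 3.257, 5.280)
t=0.100: state=(2.583, 4.155, 5.042)
t=0.135: state=(3.173, 4.989, 5.058)
next step: t=0.140: state=(3.265, 5.122, 5.076) — y has crossed 5.04
linear interpolation between t=0.135 (4.98868) and t=0.140 (5.12206) → t≈0.137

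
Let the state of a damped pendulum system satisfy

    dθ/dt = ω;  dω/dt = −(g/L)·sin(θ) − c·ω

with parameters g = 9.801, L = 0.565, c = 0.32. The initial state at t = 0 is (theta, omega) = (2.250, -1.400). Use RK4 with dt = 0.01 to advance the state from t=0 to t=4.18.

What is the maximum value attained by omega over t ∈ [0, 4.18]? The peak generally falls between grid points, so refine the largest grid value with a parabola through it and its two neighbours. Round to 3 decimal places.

max omega = 6.238

t=0.000: state=(2.250, -1.400)
step 1 (dt=0.01): k1=(-1.400, -13.049), k2=(-1.465, -13.104), k3=(-1.466, -13.108), k4=(-1.531, -13.165); state += dt/6·(k1+2k2+2k3+k4)
t=0.010: state=(2.235, -1.531)
t=0.020: state=(2.219, -1.663)
t=0.030: state=(2.202, -1.797)
continuing one RK4 step at a time; state shown every 20 steps (Δt=0.2):
t=0.200: state=(1.690, -4.307)
t=0.400: state=(0.535, -6.940)
t=0.600: state=(-0.831, -5.977)
t=0.800: state=(-1.683, -2.448)
t=1.000: state=(-1.826, 0.964)
t=1.200: state=(-1.305, 4.222)
t=1.400: state=(-0.214, 6.225)
t=1.600: state=(0.930, 4.624)
t=1.800: state=(1.515, 1.161)
t=2.000: state=(1.400, -2.263)
t=2.200: state=(0.650, -4.997)
t=2.400: state=(-0.415, -5.048)
t=2.600: state=(-1.174, -2.280)
t=2.800: state=(-1.292, 1.087)
t=3.000: state=(-0.771, 3.944)
t=3.200: state=(0.146, 4.721)
t=3.400: state=(0.919, 2.654)
t=3.600: state=(1.140, -0.473)
t=3.800: state=(0.754, -3.238)
t=4.000: state=(-0.036, -4.225)
t=4.180: state=(-0.700, -2.849)
largest grid value and its neighbours: omega(1.410)=6.23630, omega(1.420)=6.23715, omega(1.430)=6.22724
parabola through these three points peaks at t≈1.416 with omega≈6.23810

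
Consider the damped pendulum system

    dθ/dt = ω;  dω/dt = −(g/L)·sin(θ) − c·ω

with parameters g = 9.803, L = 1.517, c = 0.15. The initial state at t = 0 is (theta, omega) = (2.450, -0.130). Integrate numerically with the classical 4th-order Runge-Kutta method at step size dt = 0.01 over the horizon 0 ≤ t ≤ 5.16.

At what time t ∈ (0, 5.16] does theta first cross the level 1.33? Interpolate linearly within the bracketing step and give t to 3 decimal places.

t=0.000: state=(2.450, -0.130)
step 1 (dt=0.01): k1=(-0.130, -4.102), k2=(-0.151, -4.102), k3=(-0.151, -4.102), k4=(-0.171, -4.103); state += dt/6·(k1+2k2+2k3+k4)
t=0.010: state=(2.448, -0.171)
t=0.020: state=(2.447, -0.212)
t=0.030: state=(2.444, -0.253)
continuing one RK4 step at a time; state shown every 20 steps (Δt=0.2):
t=0.200: state=(2.341, -0.977)
t=0.400: state=(2.050, -1.966)
t=0.600: state=(1.542, -3.130)
t=0.660: state=(1.343, -3.485)
next step: t=0.670: state=(1.308, -3.542) — theta has crossed 1.33
linear interpolation between t=0.660 (1.34334) and t=0.670 (1.30820) → t≈0.664

t = 0.664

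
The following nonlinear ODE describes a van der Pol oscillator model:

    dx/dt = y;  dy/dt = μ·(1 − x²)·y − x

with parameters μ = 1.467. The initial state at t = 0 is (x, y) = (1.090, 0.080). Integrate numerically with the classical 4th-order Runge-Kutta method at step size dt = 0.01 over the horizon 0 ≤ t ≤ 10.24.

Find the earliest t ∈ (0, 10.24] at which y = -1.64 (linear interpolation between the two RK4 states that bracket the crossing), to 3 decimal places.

t=0.000: state=(1.090, 0.080)
step 1 (dt=0.01): k1=(0.080, -1.112), k2=(0.074, -1.111), k3=(0.074, -1.111), k4=(0.069, -1.110); state += dt/6·(k1+2k2+2k3+k4)
t=0.010: state=(1.091, 0.069)
t=0.020: state=(1.091, 0.058)
t=0.030: state=(1.092, 0.047)
continuing one RK4 step at a time; state shown every 50 steps (Δt=0.5):
t=0.500: state=(0.997, -0.440)
t=1.000: state=(0.641, -1.029)
t=1.300: state=(0.251, -1.618)
next step: t=1.310: state=(0.235, -1.643) — y has crossed -1.64
linear interpolation between t=1.300 (-1.61776) and t=1.310 (-1.64269) → t≈1.309

t = 1.309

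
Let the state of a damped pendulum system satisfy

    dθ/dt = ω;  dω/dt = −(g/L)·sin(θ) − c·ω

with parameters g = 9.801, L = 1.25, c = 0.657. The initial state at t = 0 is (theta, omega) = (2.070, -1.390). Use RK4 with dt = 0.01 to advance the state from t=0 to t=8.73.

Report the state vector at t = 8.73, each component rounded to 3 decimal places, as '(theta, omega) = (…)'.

(theta, omega) = (-0.017, 0.294)

t=0.000: state=(2.070, -1.390)
step 1 (dt=0.01): k1=(-1.390, -5.971), k2=(-1.420, -5.977), k3=(-1.420, -5.978), k4=(-1.450, -5.984); state += dt/6·(k1+2k2+2k3+k4)
t=0.010: state=(2.056, -1.450)
t=0.020: state=(2.041, -1.510)
t=0.030: state=(2.026, -1.570)
continuing one RK4 step at a time; state shown every 50 steps (Δt=0.5):
t=0.500: state=(0.646, -4.026)
t=1.000: state=(-1.054, -1.879)
t=1.500: state=(-1.034, 1.749)
t=2.000: state=(0.219, 2.483)
t=2.500: state=(0.829, -0.222)
t=3.000: state=(0.183, -1.899)
t=3.500: state=(-0.527, -0.555)
t=4.000: state=(-0.317, 1.167)
t=4.500: state=(0.270, 0.811)
t=5.000: state=(0.316, -0.574)
t=5.500: state=(-0.092, -0.775)
t=6.000: state=(-0.257, 0.168)
t=6.500: state=(-0.015, 0.612)
t=7.000: state=(0.180, 0.069)
t=7.500: state=(0.066, -0.419)
t=8.000: state=(-0.109, -0.179)
t=8.500: state=(-0.081, 0.247)
t=8.730: state=(-0.017, 0.294)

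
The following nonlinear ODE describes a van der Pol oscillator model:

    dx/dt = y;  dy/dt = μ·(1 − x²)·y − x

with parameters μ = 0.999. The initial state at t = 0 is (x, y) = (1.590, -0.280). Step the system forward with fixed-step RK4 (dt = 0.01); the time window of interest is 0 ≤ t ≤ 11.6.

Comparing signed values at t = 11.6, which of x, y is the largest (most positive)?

t=0.000: state=(1.590, -0.280)
step 1 (dt=0.01): k1=(-0.280, -1.163), k2=(-0.286, -1.154), k3=(-0.286, -1.154), k4=(-0.292, -1.145); state += dt/6·(k1+2k2+2k3+k4)
t=0.010: state=(1.587, -0.292)
t=0.020: state=(1.584, -0.303)
t=0.030: state=(1.581, -0.314)
continuing one RK4 step at a time; state shown every 50 steps (Δt=0.5):
t=0.500: state=(1.331, -0.725)
t=1.000: state=(0.863, -1.179)
t=1.500: state=(0.090, -1.992)
t=2.000: state=(-1.108, -2.494)
t=2.500: state=(-1.920, -0.603)
t=3.000: state=(-1.920, 0.379)
t=3.500: state=(-1.648, 0.680)
t=4.000: state=(-1.242, 0.962)
t=4.500: state=(-0.645, 1.493)
t=5.000: state=(0.334, 2.467)
t=5.500: state=(1.578, 1.924)
t=6.000: state=(2.007, 0.032)
t=6.500: state=(1.854, -0.525)
t=7.000: state=(1.529, -0.769)
t=7.500: state=(1.069, -1.102)
t=8.000: state=(0.369, -1.785)
t=8.500: state=(-0.774, -2.674)
t=9.000: state=(-1.839, -1.134)
t=9.500: state=(-1.988, 0.248)
t=10.000: state=(-1.758, 0.613)
t=10.500: state=(-1.392, 0.860)
t=11.000: state=(-0.869, 1.277)
t=11.500: state=(-0.039, 2.133)
t=11.600: state=(0.185, 2.348)
compare at T: x=0.185, y=2.348

largest component: y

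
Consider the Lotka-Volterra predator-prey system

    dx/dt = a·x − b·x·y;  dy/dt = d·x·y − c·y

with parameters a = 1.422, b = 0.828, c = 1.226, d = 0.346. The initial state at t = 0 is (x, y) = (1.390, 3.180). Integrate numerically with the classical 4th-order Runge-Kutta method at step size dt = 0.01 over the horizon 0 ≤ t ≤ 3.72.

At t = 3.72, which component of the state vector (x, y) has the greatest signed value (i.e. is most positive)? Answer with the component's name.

largest component: x

t=0.000: state=(1.390, 3.180)
step 1 (dt=0.01): k1=(-1.683, -2.369), k2=(-1.660, -2.370), k3=(-1.660, -2.370), k4=(-1.636, -2.370); state += dt/6·(k1+2k2+2k3+k4)
t=0.010: state=(1.373, 3.156)
t=0.020: state=(1.357, 3.133)
t=0.030: state=(1.342, 3.109)
continuing one RK4 step at a time; state shown every 20 steps (Δt=0.2):
t=0.200: state=(1.134, 2.713)
t=0.400: state=(0.997, 2.285)
t=0.600: state=(0.937, 1.911)
t=0.800: state=(0.932, 1.595)
t=1.000: state=(0.973, 1.333)
t=1.200: state=(1.056, 1.119)
t=1.400: state=(1.184, 0.946)
t=1.600: state=(1.361, 0.808)
t=1.800: state=(1.597, 0.700)
t=2.000: state=(1.904, 0.618)
t=2.200: state=(2.296, 0.559)
t=2.400: state=(2.791, 0.521)
t=2.600: state=(3.408, 0.505)
t=2.800: state=(4.164, 0.513)
t=3.000: state=(5.069, 0.552)
t=3.200: state=(6.110, 0.636)
t=3.400: state=(7.225, 0.790)
t=3.600: state=(8.257, 1.057)
t=3.720: state=(8.717, 1.298)
compare at T: x=8.717, y=1.298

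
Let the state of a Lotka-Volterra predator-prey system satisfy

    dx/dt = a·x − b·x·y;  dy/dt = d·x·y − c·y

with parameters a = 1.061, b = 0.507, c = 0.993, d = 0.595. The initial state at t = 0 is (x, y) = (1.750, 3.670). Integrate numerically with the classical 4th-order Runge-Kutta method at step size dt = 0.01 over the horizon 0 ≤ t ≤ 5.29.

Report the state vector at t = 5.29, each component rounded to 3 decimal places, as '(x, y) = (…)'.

t=0.000: state=(1.750, 3.670)
step 1 (dt=0.01): k1=(-1.399, 0.177), k2=(-1.395, 0.162), k3=(-1.395, 0.162), k4=(-1.390, 0.147); state += dt/6·(k1+2k2+2k3+k4)
t=0.010: state=(1.736, 3.672)
t=0.020: state=(1.722, 3.673)
t=0.030: state=(1.708, 3.674)
continuing one RK4 step at a time; state shown every 20 steps (Δt=0.2):
t=0.200: state=(1.492, 3.647)
t=0.400: state=(1.281, 3.525)
t=0.600: state=(1.118, 3.332)
t=0.800: state=(0.998, 3.097)
t=1.000: state=(0.913, 2.844)
t=1.200: state=(0.857, 2.590)
t=1.400: state=(0.825, 2.347)
t=1.600: state=(0.813, 2.120)
t=1.800: state=(0.820, 1.916)
t=2.000: state=(0.842, 1.733)
t=2.200: state=(0.881, 1.574)
t=2.400: state=(0.935, 1.438)
t=2.600: state=(1.005, 1.323)
t=2.800: state=(1.092, 1.229)
t=3.000: state=(1.197, 1.154)
t=3.200: state=(1.320, 1.099)
t=3.400: state=(1.463, 1.063)
t=3.600: state=(1.626, 1.047)
t=3.800: state=(1.807, 1.053)
t=4.000: state=(2.006, 1.083)
t=4.200: state=(2.216, 1.141)
t=4.400: state=(2.430, 1.234)
t=4.600: state=(2.634, 1.368)
t=4.800: state=(2.810, 1.551)
t=5.000: state=(2.934, 1.791)
t=5.200: state=(2.982, 2.089)
t=5.290: state=(2.972, 2.241)

(x, y) = (2.972, 2.241)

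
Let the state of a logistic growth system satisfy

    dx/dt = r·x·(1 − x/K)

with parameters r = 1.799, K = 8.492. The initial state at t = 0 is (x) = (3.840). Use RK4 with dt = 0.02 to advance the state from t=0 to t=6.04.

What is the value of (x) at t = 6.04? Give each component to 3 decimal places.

(x) = (8.492)

t=0.000: state=(3.840)
step 1 (dt=0.02): k1=(3.784), k2=(3.791), k3=(3.791), k4=(3.796); state += dt/6·(k1+2k2+2k3+k4)
t=0.020: state=(3.916)
t=0.040: state=(3.992)
t=0.060: state=(4.068)
continuing one RK4 step at a time; state shown every 10 steps (Δt=0.2):
t=0.200: state=(4.602)
t=0.400: state=(5.341)
t=0.600: state=(6.016)
t=0.800: state=(6.597)
t=1.000: state=(7.074)
t=1.200: state=(7.450)
t=1.400: state=(7.737)
t=1.600: state=(7.950)
t=1.800: state=(8.107)
t=2.000: state=(8.219)
t=2.200: state=(8.300)
t=2.400: state=(8.357)
t=2.600: state=(8.397)
t=2.800: state=(8.426)
t=3.000: state=(8.446)
t=3.200: state=(8.460)
t=3.400: state=(8.469)
t=3.600: state=(8.476)
t=3.800: state=(8.481)
t=4.000: state=(8.484)
t=4.200: state=(8.487)
t=4.400: state=(8.488)
t=4.600: state=(8.489)
t=4.800: state=(8.490)
t=5.000: state=(8.491)
t=5.200: state=(8.491)
t=5.400: state=(8.491)
t=5.600: state=(8.492)
t=5.800: state=(8.492)
t=6.000: state=(8.492)
t=6.040: state=(8.492)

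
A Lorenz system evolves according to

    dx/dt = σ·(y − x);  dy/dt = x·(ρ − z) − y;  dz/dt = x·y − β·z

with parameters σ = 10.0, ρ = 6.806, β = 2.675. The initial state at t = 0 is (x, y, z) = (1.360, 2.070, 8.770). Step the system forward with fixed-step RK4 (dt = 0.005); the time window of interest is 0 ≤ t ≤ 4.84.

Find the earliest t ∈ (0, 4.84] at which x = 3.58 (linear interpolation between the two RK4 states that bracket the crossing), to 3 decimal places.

t = 0.765

t=0.000: state=(1.360, 2.070, 8.770)
step 1 (dt=0.005): k1=(7.100, -4.741, -20.645), k2=(6.804, -4.693, -20.486), k3=(6.813, -4.692, -20.488), k4=(6.525, -4.642, -20.333); state += dt/6·(k1+2k2+2k3+k4)
t=0.005: state=(1.394, 2.047, 8.668)
t=0.010: state=(1.425, 2.024, 8.567)
t=0.015: state=(1.454, 2.001, 8.467)
continuing one RK4 step at a time; state shown every 40 steps (Δt=0.2):
t=0.200: state=(1.666, 1.654, 5.578)
t=0.400: state=(1.847, 2.066, 3.756)
t=0.600: state=(2.569, 3.075, 3.081)
t=0.765: state=(3.578, 4.271, 3.518)
next step: t=0.770: state=(3.613, 4.309, 3.548) — x has crossed 3.58
linear interpolation between t=0.765 (3.57802) and t=0.770 (3.61276) → t≈0.765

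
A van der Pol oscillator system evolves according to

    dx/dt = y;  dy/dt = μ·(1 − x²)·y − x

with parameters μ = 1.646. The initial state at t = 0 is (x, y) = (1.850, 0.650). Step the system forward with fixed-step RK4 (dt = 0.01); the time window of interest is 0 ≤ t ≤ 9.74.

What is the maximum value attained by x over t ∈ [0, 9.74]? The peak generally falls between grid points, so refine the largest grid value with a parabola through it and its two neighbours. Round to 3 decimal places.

max x = 2.017

t=0.000: state=(1.850, 0.650)
step 1 (dt=0.01): k1=(0.650, -4.442), k2=(0.628, -4.369), k3=(0.628, -4.370), k4=(0.606, -4.297); state += dt/6·(k1+2k2+2k3+k4)
t=0.010: state=(1.856, 0.606)
t=0.020: state=(1.862, 0.564)
t=0.030: state=(1.868, 0.523)
continuing one RK4 step at a time; state shown every 50 steps (Δt=0.5):
t=0.500: state=(1.855, -0.316)
t=1.000: state=(1.648, -0.489)
t=1.500: state=(1.366, -0.653)
t=2.000: state=(0.967, -0.997)
t=2.500: state=(0.265, -1.995)
t=3.000: state=(-1.170, -3.274)
t=3.500: state=(-2.007, -0.232)
t=4.000: state=(-1.921, 0.359)
t=4.500: state=(-1.711, 0.473)
t=5.000: state=(-1.444, 0.607)
t=5.500: state=(-1.081, 0.883)
t=6.000: state=(-0.485, 1.640)
t=6.500: state=(0.761, 3.357)
t=7.000: state=(1.951, 0.744)
t=7.500: state=(1.962, -0.309)
t=8.000: state=(1.767, -0.448)
t=8.500: state=(1.516, -0.567)
t=9.000: state=(1.183, -0.792)
t=9.500: state=(0.668, -1.369)
t=9.740: state=(0.272, -1.984)
largest grid value and its neighbours: x(7.200)=2.01668, x(7.210)=2.01683, x(7.220)=2.01678
parabola through these three points peaks at t≈7.212 with x≈2.01684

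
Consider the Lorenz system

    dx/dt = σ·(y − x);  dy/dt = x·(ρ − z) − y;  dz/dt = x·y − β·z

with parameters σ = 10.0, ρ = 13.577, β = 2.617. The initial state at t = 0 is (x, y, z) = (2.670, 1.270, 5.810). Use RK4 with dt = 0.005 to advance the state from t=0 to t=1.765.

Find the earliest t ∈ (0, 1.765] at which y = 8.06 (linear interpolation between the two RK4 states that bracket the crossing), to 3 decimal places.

t = 0.297

t=0.000: state=(2.670, 1.270, 5.810)
step 1 (dt=0.005): k1=(-14.000, 19.468, -11.814), k2=(-13.163, 19.225, -11.653), k3=(-13.190, 19.241, -11.653), k4=(-12.378, 19.011, -11.495); state += dt/6·(k1+2k2+2k3+k4)
t=0.005: state=(2.604, 1.366, 5.752)
t=0.010: state=(2.546, 1.460, 5.695)
t=0.015: state=(2.495, 1.552, 5.640)
continuing one RK4 step at a time; state shown every 20 steps (Δt=0.1):
t=0.100: state=(2.437, 3.028, 4.931)
t=0.200: state=(3.561, 5.180, 4.870)
t=0.295: state=(5.522, 7.997, 6.341)
next step: t=0.300: state=(5.646, 8.156, 6.482) — y has crossed 8.06
linear interpolation between t=0.295 (7.99654) and t=0.300 (8.15621) → t≈0.297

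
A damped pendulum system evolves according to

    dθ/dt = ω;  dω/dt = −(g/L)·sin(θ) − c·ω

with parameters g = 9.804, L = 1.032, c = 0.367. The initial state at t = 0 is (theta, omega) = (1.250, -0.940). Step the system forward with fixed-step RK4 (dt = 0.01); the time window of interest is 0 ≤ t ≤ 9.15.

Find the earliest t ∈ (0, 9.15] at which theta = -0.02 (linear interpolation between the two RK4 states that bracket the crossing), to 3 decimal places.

t = 0.494

t=0.000: state=(1.250, -0.940)
step 1 (dt=0.01): k1=(-0.940, -8.670), k2=(-0.983, -8.640), k3=(-0.983, -8.640), k4=(-1.026, -8.609); state += dt/6·(k1+2k2+2k3+k4)
t=0.010: state=(1.240, -1.026)
t=0.020: state=(1.229, -1.112)
t=0.030: state=(1.218, -1.197)
t=0.490: state=(-0.006, -3.364)
next step: t=0.500: state=(-0.040, -3.350) — theta has crossed -0.02
linear interpolation between t=0.490 (-0.00638) and t=0.500 (-0.03996) → t≈0.494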